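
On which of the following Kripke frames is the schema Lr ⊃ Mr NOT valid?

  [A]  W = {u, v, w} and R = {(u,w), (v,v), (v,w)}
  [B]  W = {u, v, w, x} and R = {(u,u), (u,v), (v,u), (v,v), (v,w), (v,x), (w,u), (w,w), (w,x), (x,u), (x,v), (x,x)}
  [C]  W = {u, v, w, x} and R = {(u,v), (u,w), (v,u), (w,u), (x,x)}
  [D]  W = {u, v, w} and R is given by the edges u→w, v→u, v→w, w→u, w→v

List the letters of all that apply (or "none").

A

The schema Lr ⊃ Mr is axiom D; it is valid on a frame iff R is serial.
(A) R is not serial (w has no R-successor), so the schema fails here.
(B) R is serial (every world has an R-successor), so the schema is valid here.
(C) R is serial (every world has an R-successor), so the schema is valid here.
(D) R is serial (every world has an R-successor), so the schema is valid here.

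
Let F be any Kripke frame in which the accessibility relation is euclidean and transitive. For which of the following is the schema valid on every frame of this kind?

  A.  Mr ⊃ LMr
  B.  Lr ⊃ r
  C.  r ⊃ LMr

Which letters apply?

A

(A) Mr ⊃ LMr is axiom 5, which corresponds to the euclidean property. Every such R is euclidean — valid.
(B) Lr ⊃ r is axiom T, which corresponds to reflexivity. Such an R need not be reflexive — not valid.
(C) r ⊃ LMr is axiom B; it is valid on a frame exactly when R is symmetric. Such an R need not be symmetric, so not valid.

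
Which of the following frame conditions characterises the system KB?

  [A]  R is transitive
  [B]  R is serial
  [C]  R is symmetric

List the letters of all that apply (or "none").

C

(A) this class determines K4, not KB.
(B) this class determines D, not KB.
(C) KB is sound and complete for exactly this class.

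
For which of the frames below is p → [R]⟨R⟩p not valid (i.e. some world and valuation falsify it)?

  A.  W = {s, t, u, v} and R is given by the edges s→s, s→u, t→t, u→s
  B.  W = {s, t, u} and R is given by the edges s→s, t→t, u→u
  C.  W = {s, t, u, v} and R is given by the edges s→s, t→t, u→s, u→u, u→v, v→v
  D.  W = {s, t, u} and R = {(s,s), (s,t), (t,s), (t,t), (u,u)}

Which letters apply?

The schema p → [R]⟨R⟩p is axiom B; it is valid on a frame iff R is symmetric.
(A) R is symmetric (every R-edge is matched by its reverse), so the schema is valid here.
(B) R is symmetric (every R-edge is matched by its reverse), so the schema is valid here.
(C) R is not symmetric (u R s but not s R u), so the schema fails here.
(D) R is symmetric (every R-edge is matched by its reverse), so the schema is valid here.

C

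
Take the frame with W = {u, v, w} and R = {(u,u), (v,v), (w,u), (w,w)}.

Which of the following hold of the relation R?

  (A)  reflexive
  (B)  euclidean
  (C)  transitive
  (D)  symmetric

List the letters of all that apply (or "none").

(A) reflexive: each world relates to itself.
(B) not euclidean: w R u and w R w but not u R w.
(C) transitive: R is closed under composition.
(D) not symmetric: w R u but not u R w.

A, C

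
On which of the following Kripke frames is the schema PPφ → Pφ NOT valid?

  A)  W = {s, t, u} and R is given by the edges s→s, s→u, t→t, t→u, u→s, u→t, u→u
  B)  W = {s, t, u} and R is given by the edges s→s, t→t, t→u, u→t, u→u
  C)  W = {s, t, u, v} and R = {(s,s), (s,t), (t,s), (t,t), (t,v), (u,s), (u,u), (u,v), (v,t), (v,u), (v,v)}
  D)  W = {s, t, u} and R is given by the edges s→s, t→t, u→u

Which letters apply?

A, C

The schema PPφ → Pφ is the dual of axiom 4; it is valid on a frame iff R is transitive.
(A) R is not transitive (s R u and u R t but not s R t), so the schema fails here.
(B) R is transitive (R is closed under composition), so the schema is valid here.
(C) R is not transitive (s R t and t R v but not s R v), so the schema fails here.
(D) R is transitive (R is closed under composition), so the schema is valid here.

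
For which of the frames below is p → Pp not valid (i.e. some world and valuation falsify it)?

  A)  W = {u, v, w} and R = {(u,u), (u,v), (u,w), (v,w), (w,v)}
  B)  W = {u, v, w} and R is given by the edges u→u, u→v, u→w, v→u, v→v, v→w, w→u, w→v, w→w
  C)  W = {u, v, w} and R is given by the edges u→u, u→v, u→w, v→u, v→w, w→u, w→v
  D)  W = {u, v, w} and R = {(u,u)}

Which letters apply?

A, C, D

The schema p → Pp is the dual of axiom T; it is valid on a frame iff R is reflexive.
(A) R is not reflexive (not v R v), so the schema fails here.
(B) R is reflexive (each world relates to itself), so the schema is valid here.
(C) R is not reflexive (not v R v), so the schema fails here.
(D) R is not reflexive (not v R v), so the schema fails here.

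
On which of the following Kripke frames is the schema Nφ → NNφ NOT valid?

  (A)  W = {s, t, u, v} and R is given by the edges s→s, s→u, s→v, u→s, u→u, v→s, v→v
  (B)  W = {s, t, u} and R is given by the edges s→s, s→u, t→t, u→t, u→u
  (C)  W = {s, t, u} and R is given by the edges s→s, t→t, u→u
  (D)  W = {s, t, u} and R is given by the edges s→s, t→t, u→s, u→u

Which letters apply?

A, B

The schema Nφ → NNφ is axiom 4; it is valid on a frame iff R is transitive.
(A) R is not transitive (u R s and s R v but not u R v), so the schema fails here.
(B) R is not transitive (s R u and u R t but not s R t), so the schema fails here.
(C) R is transitive (R is closed under composition), so the schema is valid here.
(D) R is transitive (R is closed under composition), so the schema is valid here.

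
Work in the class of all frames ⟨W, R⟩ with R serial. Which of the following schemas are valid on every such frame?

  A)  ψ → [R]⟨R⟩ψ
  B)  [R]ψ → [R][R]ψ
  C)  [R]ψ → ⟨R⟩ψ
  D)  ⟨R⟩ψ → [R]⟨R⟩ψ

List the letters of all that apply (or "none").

(A) ψ → [R]⟨R⟩ψ is axiom B, which corresponds to symmetry. Such an R need not be symmetric — not valid.
(B) [R]ψ → [R][R]ψ is axiom 4; it is valid on a frame exactly when R is transitive. Such an R need not be transitive, so not valid.
(C) [R]ψ → ⟨R⟩ψ (axiom D) characterises the serial frames. Every such R is serial — valid.
(D) ⟨R⟩ψ → [R]⟨R⟩ψ (axiom 5) characterises the euclidean frames. Such an R need not be euclidean — not valid.

C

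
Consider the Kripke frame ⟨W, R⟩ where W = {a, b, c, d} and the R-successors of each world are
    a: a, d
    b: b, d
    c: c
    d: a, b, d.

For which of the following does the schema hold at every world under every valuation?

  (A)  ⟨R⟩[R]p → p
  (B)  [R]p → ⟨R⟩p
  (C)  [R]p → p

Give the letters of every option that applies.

R is reflexive: each world relates to itself.
R is symmetric: every R-edge is matched by its reverse.
R is serial: every world has an R-successor.
(A) ⟨R⟩[R]p → p is the dual of axiom B, which corresponds to symmetry. R is symmetric — valid.
(B) [R]p → ⟨R⟩p is axiom D; it is valid on a frame exactly when R is serial. R is serial, so valid.
(C) [R]p → p (axiom T) characterises the reflexive frames. R is reflexive — valid.

A, B, C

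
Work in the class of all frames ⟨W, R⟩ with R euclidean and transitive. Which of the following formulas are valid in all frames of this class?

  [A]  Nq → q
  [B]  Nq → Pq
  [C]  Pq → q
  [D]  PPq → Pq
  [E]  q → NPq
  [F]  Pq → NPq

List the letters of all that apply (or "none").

(A) axiom T: valid iff R is reflexive. Such an R need not be reflexive — not valid.
(B) Nq → Pq is axiom D; it is valid on a frame exactly when R is serial. Such an R need not be serial, so not valid.
(C) Pq → q is the converse of T; it holds exactly when R ⊆ identity. Such an R need not be a subset of the identity — not valid.
(D) PPq → Pq is the dual of axiom 4; it is valid on a frame exactly when R is transitive. Every such R is transitive, so valid.
(E) q → NPq (axiom B) characterises the symmetric frames. Such an R need not be symmetric — not valid.
(F) axiom 5: valid iff R is euclidean. Every such R is euclidean — valid.

D, F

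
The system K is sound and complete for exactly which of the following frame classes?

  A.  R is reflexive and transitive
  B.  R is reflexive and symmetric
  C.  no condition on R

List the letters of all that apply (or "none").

C

(A) this class determines S4, not K.
(B) this class determines B (= KTB), not K.
(C) K is sound and complete for exactly this class.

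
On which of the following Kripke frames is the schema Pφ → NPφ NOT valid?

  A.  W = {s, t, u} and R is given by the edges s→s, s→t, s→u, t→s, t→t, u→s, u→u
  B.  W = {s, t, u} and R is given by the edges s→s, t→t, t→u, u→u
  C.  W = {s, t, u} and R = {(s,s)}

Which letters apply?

A, B

The schema Pφ → NPφ is axiom 5; it is valid on a frame iff R is euclidean.
(A) R is not euclidean (s R t and s R u but not t R u), so the schema fails here.
(B) R is not euclidean (t R u and t R t but not u R t), so the schema fails here.
(C) R is euclidean (any two R-successors of the same world are R-related), so the schema is valid here.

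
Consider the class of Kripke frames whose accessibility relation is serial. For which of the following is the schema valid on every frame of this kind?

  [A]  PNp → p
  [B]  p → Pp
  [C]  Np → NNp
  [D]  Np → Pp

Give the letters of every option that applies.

D

(A) PNp → p is the dual of axiom B, which corresponds to symmetry. Such an R need not be symmetric — not valid.
(B) the dual of axiom T: valid iff R is reflexive. Such an R need not be reflexive — not valid.
(C) Np → NNp is axiom 4, which corresponds to transitivity. Such an R need not be transitive — not valid.
(D) Np → Pp is axiom D, which corresponds to seriality. Every such R is serial — valid.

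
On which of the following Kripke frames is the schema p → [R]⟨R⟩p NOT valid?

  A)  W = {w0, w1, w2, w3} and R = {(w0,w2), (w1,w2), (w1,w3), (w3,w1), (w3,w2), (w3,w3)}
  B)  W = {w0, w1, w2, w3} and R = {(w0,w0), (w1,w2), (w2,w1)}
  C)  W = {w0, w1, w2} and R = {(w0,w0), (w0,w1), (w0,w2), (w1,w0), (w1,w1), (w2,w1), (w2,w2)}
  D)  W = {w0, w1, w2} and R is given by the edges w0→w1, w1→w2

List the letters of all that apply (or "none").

The schema p → [R]⟨R⟩p is axiom B; it is valid on a frame iff R is symmetric.
(A) R is not symmetric (w0 R w2 but not w2 R w0), so the schema fails here.
(B) R is symmetric (every R-edge is matched by its reverse), so the schema is valid here.
(C) R is not symmetric (w0 R w2 but not w2 R w0), so the schema fails here.
(D) R is not symmetric (w0 R w1 but not w1 R w0), so the schema fails here.

A, C, D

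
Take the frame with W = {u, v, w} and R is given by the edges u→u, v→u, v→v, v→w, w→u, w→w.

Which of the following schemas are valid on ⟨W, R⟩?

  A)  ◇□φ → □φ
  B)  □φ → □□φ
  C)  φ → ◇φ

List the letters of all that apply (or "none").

R is reflexive: each world relates to itself.
R is transitive: R is closed under composition.
R is not euclidean: v R u and v R v but not u R v.
(A) ◇□φ → □φ is the dual of axiom 5, which corresponds to the euclidean property. R is not euclidean — not valid.
(B) □φ → □□φ is axiom 4, which corresponds to transitivity. R is transitive — valid.
(C) the dual of axiom T: valid iff R is reflexive. R is reflexive — valid.

B, C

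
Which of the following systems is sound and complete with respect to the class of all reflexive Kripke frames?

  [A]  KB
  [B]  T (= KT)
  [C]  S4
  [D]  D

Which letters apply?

(A) KB is determined by the class of symmetric frames.
(B) T (= KT) is determined by exactly this class.
(C) S4 is determined by the class of reflexive and transitive frames.
(D) D is determined by the class of serial frames.

B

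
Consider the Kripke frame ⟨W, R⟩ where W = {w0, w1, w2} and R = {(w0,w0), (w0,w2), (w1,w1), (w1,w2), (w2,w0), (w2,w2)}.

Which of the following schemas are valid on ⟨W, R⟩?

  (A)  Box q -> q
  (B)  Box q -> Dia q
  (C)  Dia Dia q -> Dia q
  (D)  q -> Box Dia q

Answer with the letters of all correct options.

R is reflexive: each world relates to itself.
R is not symmetric: w1 R w2 but not w2 R w1.
R is not transitive: w1 R w2 and w2 R w0 but not w1 R w0.
R is serial: every world has an R-successor.
(A) axiom T: valid iff R is reflexive. R is reflexive — valid.
(B) Box q -> Dia q is axiom D, which corresponds to seriality. R is serial — valid.
(C) Dia Dia q -> Dia q (the dual of axiom 4) characterises the transitive frames. R is not transitive — not valid.
(D) q -> Box Dia q (axiom B) characterises the symmetric frames. R is not symmetric — not valid.

A, B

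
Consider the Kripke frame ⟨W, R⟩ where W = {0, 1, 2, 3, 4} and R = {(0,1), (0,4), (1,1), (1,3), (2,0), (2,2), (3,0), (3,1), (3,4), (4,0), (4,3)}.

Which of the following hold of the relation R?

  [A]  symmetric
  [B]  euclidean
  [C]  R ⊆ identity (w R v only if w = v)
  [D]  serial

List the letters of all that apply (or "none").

(A) not symmetric: 0 R 1 but not 1 R 0.
(B) not euclidean: 0 R 1 and 0 R 4 but not 1 R 4.
(C) not ⊆ identity: 0 R 1 with 0 ≠ 1.
(D) serial: every world has an R-successor.

D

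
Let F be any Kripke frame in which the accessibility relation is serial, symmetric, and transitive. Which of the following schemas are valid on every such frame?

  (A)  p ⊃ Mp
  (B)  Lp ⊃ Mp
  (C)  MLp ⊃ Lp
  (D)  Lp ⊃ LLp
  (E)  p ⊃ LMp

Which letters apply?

A, B, C, D, E

A serial symmetric transitive relation is reflexive (take any v with uRv; symmetry gives vRu and transitivity gives uRu), hence an equivalence relation.
(A) p ⊃ Mp (the dual of axiom T) characterises the reflexive frames. Every such R is reflexive — valid.
(B) Lp ⊃ Mp is axiom D, which corresponds to seriality. Every such R is serial — valid.
(C) MLp ⊃ Lp is the dual of axiom 5, which corresponds to the euclidean property. Every such R is euclidean — valid.
(D) axiom 4: valid iff R is transitive. Every such R is transitive — valid.
(E) p ⊃ LMp (axiom B) characterises the symmetric frames. Every such R is symmetric — valid.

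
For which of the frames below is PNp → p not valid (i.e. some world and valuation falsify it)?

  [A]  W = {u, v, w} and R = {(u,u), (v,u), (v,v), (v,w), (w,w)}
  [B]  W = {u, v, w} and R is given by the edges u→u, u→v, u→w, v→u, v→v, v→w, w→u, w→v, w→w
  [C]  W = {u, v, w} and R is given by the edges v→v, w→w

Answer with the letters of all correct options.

A

The schema PNp → p is the dual of axiom B; it is valid on a frame iff R is symmetric.
(A) R is not symmetric (v R u but not u R v), so the schema fails here.
(B) R is symmetric (every R-edge is matched by its reverse), so the schema is valid here.
(C) R is symmetric (every R-edge is matched by its reverse), so the schema is valid here.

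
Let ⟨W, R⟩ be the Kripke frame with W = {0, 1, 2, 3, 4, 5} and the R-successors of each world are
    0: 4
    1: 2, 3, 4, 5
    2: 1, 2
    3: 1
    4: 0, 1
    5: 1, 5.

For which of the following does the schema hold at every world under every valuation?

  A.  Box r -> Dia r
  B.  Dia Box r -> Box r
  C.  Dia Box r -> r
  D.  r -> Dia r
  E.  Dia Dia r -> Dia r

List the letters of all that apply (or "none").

R is not reflexive: not 0 R 0.
R is symmetric: every R-edge is matched by its reverse.
R is not transitive: 0 R 4 and 4 R 0 but not 0 R 0.
R is not euclidean: 1 R 2 and 1 R 3 but not 2 R 3.
R is serial: every world has an R-successor.
(A) axiom D: valid iff R is serial. R is serial — valid.
(B) the dual of axiom 5: valid iff R is euclidean. R is not euclidean — not valid.
(C) Dia Box r -> r is the dual of axiom B; it is valid on a frame exactly when R is symmetric. R is symmetric, so valid.
(D) r -> Dia r (the dual of axiom T) characterises the reflexive frames. R is not reflexive — not valid.
(E) Dia Dia r -> Dia r is the dual of axiom 4; it is valid on a frame exactly when R is transitive. R is not transitive, so not valid.

A, C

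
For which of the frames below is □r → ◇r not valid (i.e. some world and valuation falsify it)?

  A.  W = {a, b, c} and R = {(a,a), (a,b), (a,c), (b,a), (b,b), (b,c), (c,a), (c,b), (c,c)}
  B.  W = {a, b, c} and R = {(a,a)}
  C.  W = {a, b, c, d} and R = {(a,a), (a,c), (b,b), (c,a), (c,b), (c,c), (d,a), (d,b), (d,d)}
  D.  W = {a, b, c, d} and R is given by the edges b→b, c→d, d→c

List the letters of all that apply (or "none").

B, D

The schema □r → ◇r is axiom D; it is valid on a frame iff R is serial.
(A) R is serial (every world has an R-successor), so the schema is valid here.
(B) R is not serial (b has no R-successor), so the schema fails here.
(C) R is serial (every world has an R-successor), so the schema is valid here.
(D) R is not serial (a has no R-successor), so the schema fails here.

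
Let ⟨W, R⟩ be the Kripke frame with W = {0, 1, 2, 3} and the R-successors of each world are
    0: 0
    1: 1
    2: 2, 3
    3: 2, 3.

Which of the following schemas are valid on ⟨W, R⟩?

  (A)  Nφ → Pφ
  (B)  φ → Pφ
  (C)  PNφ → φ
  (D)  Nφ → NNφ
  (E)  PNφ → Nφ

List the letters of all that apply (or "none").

R is reflexive: each world relates to itself.
R is symmetric: every R-edge is matched by its reverse.
R is transitive: R is closed under composition.
R is euclidean: any two R-successors of the same world are R-related.
R is serial: every world has an R-successor.
(A) Nφ → Pφ is axiom D, which corresponds to seriality. R is serial — valid.
(B) the dual of axiom T: valid iff R is reflexive. R is reflexive — valid.
(C) PNφ → φ is the dual of axiom B, which corresponds to symmetry. R is symmetric — valid.
(D) Nφ → NNφ is axiom 4; it is valid on a frame exactly when R is transitive. R is transitive, so valid.
(E) PNφ → Nφ is the dual of axiom 5; it is valid on a frame exactly when R is euclidean. R is euclidean, so valid.

A, B, C, D, E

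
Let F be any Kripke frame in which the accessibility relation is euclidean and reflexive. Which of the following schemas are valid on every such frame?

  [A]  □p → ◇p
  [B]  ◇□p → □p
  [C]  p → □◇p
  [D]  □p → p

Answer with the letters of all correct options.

A reflexive euclidean relation is also symmetric (from wRw and wRv the euclidean condition gives vRw) and hence transitive; it is an equivalence relation.
(A) □p → ◇p (axiom D) characterises the serial frames. Every such R is serial — valid.
(B) ◇□p → □p is the dual of axiom 5; it is valid on a frame exactly when R is euclidean. Every such R is euclidean, so valid.
(C) p → □◇p (axiom B) characterises the symmetric frames. Every such R is symmetric — valid.
(D) □p → p is axiom T, which corresponds to reflexivity. Every such R is reflexive — valid.

A, B, C, D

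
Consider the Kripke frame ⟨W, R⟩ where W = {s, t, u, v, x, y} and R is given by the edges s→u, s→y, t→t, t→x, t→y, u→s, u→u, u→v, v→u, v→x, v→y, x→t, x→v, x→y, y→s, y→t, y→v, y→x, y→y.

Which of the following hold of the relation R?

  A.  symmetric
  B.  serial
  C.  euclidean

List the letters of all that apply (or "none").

A, B

(A) symmetric: every R-edge is matched by its reverse.
(B) serial: every world has an R-successor.
(C) not euclidean: s R u and s R y but not u R y.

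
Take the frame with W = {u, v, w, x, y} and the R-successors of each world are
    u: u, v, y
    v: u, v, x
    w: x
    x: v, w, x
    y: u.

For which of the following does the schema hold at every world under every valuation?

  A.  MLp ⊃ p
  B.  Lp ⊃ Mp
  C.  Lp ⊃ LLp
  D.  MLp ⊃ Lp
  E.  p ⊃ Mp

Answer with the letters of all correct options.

R is not reflexive: not w R w.
R is symmetric: every R-edge is matched by its reverse.
R is not transitive: u R v and v R x but not u R x.
R is not euclidean: u R v and u R y but not v R y.
R is serial: every world has an R-successor.
(A) MLp ⊃ p (the dual of axiom B) characterises the symmetric frames. R is symmetric — valid.
(B) Lp ⊃ Mp (axiom D) characterises the serial frames. R is serial — valid.
(C) axiom 4: valid iff R is transitive. R is not transitive — not valid.
(D) MLp ⊃ Lp (the dual of axiom 5) characterises the euclidean frames. R is not euclidean — not valid.
(E) the dual of axiom T: valid iff R is reflexive. R is not reflexive — not valid.

A, B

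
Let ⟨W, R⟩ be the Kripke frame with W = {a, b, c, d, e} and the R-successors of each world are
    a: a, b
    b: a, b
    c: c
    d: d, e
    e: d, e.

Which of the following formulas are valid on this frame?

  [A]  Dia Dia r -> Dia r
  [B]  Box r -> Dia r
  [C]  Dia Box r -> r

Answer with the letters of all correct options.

R is symmetric: every R-edge is matched by its reverse.
R is transitive: R is closed under composition.
R is serial: every world has an R-successor.
(A) Dia Dia r -> Dia r is the dual of axiom 4, which corresponds to transitivity. R is transitive — valid.
(B) Box r -> Dia r (axiom D) characterises the serial frames. R is serial — valid.
(C) the dual of axiom B: valid iff R is symmetric. R is symmetric — valid.

A, B, C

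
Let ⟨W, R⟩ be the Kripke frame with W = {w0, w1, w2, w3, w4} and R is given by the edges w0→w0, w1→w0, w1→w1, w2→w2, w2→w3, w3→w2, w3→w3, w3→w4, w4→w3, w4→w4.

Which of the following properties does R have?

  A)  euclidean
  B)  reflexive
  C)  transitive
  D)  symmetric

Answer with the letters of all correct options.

B

(A) not euclidean: w1 R w0 and w1 R w1 but not w0 R w1.
(B) reflexive: each world relates to itself.
(C) not transitive: w2 R w3 and w3 R w4 but not w2 R w4.
(D) not symmetric: w1 R w0 but not w0 R w1.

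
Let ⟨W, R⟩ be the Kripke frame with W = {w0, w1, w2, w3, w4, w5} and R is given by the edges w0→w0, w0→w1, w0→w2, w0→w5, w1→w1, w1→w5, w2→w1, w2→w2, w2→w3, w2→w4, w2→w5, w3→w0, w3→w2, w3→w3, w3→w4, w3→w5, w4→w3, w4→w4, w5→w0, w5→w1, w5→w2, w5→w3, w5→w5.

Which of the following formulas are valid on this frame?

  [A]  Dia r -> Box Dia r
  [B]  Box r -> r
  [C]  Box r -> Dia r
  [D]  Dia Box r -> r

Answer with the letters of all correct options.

B, C

R is reflexive: each world relates to itself.
R is not symmetric: w0 R w1 but not w1 R w0.
R is not euclidean: w0 R w1 and w0 R w0 but not w1 R w0.
R is serial: every world has an R-successor.
(A) axiom 5: valid iff R is euclidean. R is not euclidean — not valid.
(B) Box r -> r is axiom T; it is valid on a frame exactly when R is reflexive. R is reflexive, so valid.
(C) Box r -> Dia r is axiom D; it is valid on a frame exactly when R is serial. R is serial, so valid.
(D) Dia Box r -> r (the dual of axiom B) characterises the symmetric frames. R is not symmetric — not valid.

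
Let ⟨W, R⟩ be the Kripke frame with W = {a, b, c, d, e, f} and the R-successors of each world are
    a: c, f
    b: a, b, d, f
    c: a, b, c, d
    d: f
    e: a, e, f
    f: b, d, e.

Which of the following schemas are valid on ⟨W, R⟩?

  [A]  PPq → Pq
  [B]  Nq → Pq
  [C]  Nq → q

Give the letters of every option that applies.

B

R is not reflexive: not a R a.
R is not transitive: a R c and c R a but not a R a.
R is serial: every world has an R-successor.
(A) PPq → Pq is the dual of axiom 4, which corresponds to transitivity. R is not transitive — not valid.
(B) axiom D: valid iff R is serial. R is serial — valid.
(C) Nq → q is axiom T, which corresponds to reflexivity. R is not reflexive — not valid.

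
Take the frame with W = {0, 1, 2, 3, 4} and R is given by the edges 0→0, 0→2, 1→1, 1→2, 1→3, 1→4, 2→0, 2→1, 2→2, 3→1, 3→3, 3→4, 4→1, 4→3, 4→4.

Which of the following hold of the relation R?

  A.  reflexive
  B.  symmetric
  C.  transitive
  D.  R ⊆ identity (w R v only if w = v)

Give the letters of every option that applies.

(A) reflexive: each world relates to itself.
(B) symmetric: every R-edge is matched by its reverse.
(C) not transitive: 0 R 2 and 2 R 1 but not 0 R 1.
(D) not ⊆ identity: 0 R 2 with 0 ≠ 2.

A, B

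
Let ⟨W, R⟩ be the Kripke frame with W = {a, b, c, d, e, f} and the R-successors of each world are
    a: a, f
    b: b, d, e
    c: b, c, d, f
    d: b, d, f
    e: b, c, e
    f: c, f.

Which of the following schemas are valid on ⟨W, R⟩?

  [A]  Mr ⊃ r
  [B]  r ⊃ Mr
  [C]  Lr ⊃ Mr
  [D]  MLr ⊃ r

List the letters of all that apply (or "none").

B, C

R is reflexive: each world relates to itself.
R is not symmetric: a R f but not f R a.
R is serial: every world has an R-successor.
R is not a subset of the identity: a R f with a ≠ f.
(A) Mr ⊃ r (the converse of T) corresponds to R being a subset of the identity. Here R ⊄ identity, so not valid.
(B) the dual of axiom T: valid iff R is reflexive. R is reflexive — valid.
(C) axiom D: valid iff R is serial. R is serial — valid.
(D) MLr ⊃ r is the dual of axiom B, which corresponds to symmetry. R is not symmetric — not valid.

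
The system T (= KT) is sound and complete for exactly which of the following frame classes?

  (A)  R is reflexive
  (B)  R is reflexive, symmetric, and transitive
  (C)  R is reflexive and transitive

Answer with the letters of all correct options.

A

(A) T (= KT) is sound and complete for exactly this class.
(B) this class determines S5, not T (= KT).
(C) this class determines S4, not T (= KT).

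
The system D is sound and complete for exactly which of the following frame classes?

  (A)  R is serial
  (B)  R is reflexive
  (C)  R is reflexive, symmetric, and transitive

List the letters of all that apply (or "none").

A

(A) D is sound and complete for exactly this class.
(B) this class determines T (= KT), not D.
(C) this class determines S5, not D.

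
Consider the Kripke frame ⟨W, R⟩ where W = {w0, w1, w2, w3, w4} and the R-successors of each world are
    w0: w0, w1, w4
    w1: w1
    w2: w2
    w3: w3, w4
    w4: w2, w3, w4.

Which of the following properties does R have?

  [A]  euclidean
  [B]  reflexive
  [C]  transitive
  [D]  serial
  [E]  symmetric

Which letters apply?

B, D

(A) not euclidean: w0 R w1 and w0 R w0 but not w1 R w0.
(B) reflexive: each world relates to itself.
(C) not transitive: w0 R w4 and w4 R w2 but not w0 R w2.
(D) serial: every world has an R-successor.
(E) not symmetric: w0 R w1 but not w1 R w0.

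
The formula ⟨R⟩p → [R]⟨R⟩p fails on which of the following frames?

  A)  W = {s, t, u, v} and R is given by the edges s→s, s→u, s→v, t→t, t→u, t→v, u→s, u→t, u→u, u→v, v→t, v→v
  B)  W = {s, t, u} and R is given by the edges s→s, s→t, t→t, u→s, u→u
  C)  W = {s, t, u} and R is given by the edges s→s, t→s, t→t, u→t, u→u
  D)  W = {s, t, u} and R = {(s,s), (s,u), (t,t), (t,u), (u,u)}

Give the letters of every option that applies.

A, B, C, D

The schema ⟨R⟩p → [R]⟨R⟩p is axiom 5; it is valid on a frame iff R is euclidean.
(A) R is not euclidean (s R v and s R s but not v R s), so the schema fails here.
(B) R is not euclidean (s R t and s R s but not t R s), so the schema fails here.
(C) R is not euclidean (t R s and t R t but not s R t), so the schema fails here.
(D) R is not euclidean (s R u and s R s but not u R s), so the schema fails here.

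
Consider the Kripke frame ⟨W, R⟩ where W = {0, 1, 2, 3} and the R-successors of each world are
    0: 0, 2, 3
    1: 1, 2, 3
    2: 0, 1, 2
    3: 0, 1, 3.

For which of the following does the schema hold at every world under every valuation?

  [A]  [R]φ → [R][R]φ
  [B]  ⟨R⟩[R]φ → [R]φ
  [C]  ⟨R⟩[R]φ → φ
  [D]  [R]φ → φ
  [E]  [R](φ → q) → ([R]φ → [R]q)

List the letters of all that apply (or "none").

C, D, E

R is reflexive: each world relates to itself.
R is symmetric: every R-edge is matched by its reverse.
R is not transitive: 0 R 2 and 2 R 1 but not 0 R 1.
R is not euclidean: 0 R 2 and 0 R 3 but not 2 R 3.
(A) axiom 4: valid iff R is transitive. R is not transitive — not valid.
(B) the dual of axiom 5: valid iff R is euclidean. R is not euclidean — not valid.
(C) ⟨R⟩[R]φ → φ is the dual of axiom B; it is valid on a frame exactly when R is symmetric. R is symmetric, so valid.
(D) [R]φ → φ is axiom T, which corresponds to reflexivity. R is reflexive — valid.
(E) this is just K, valid on every normal frame.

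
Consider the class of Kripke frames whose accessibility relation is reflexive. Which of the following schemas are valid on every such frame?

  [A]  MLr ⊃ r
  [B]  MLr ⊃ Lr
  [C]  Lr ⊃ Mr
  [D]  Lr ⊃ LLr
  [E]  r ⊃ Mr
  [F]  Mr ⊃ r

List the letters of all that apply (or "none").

A reflexive relation is serial.
(A) the dual of axiom B: valid iff R is symmetric. Such an R need not be symmetric — not valid.
(B) MLr ⊃ Lr is the dual of axiom 5; it is valid on a frame exactly when R is euclidean. Such an R need not be euclidean, so not valid.
(C) Lr ⊃ Mr (axiom D) characterises the serial frames. Every such R is serial — valid.
(D) Lr ⊃ LLr is axiom 4; it is valid on a frame exactly when R is transitive. Such an R need not be transitive, so not valid.
(E) the dual of axiom T: valid iff R is reflexive. Every such R is reflexive — valid.
(F) Mr ⊃ r is the converse of T; it holds exactly when R ⊆ identity. Such an R need not be a subset of the identity — not valid.

C, E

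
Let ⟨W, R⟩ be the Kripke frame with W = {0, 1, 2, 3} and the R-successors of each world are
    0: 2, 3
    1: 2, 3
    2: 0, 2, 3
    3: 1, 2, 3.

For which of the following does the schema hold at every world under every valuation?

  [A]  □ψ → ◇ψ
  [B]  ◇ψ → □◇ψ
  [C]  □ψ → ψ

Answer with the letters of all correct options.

A

R is not reflexive: not 0 R 0.
R is not euclidean: 2 R 3 and 2 R 0 but not 3 R 0.
R is serial: every world has an R-successor.
(A) □ψ → ◇ψ is axiom D; it is valid on a frame exactly when R is serial. R is serial, so valid.
(B) ◇ψ → □◇ψ is axiom 5, which corresponds to the euclidean property. R is not euclidean — not valid.
(C) □ψ → ψ is axiom T; it is valid on a frame exactly when R is reflexive. R is not reflexive, so not valid.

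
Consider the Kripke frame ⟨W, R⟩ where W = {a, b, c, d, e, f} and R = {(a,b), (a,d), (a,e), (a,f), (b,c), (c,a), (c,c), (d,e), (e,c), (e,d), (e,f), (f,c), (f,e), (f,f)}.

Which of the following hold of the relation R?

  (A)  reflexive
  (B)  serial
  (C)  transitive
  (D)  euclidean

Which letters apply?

(A) not reflexive: not a R a.
(B) serial: every world has an R-successor.
(C) not transitive: a R b and b R c but not a R c.
(D) not euclidean: a R b and a R d but not b R d.

B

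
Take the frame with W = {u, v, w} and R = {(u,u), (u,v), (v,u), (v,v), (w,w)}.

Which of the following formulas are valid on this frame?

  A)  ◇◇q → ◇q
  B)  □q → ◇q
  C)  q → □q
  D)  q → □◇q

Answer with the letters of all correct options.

A, B, D

R is symmetric: every R-edge is matched by its reverse.
R is transitive: R is closed under composition.
R is serial: every world has an R-successor.
R is not a subset of the identity: u R v with u ≠ v.
(A) ◇◇q → ◇q is the dual of axiom 4; it is valid on a frame exactly when R is transitive. R is transitive, so valid.
(B) axiom D: valid iff R is serial. R is serial — valid.
(C) q → □q is valid only on frames where every R-edge is a self-loop. Here R ⊄ identity — not valid.
(D) q → □◇q (axiom B) characterises the symmetric frames. R is symmetric — valid.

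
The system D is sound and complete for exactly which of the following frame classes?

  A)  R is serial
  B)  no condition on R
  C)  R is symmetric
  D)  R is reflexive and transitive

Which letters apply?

(A) D is sound and complete for exactly this class.
(B) this class determines K, not D.
(C) this class determines KB, not D.
(D) this class determines S4, not D.

A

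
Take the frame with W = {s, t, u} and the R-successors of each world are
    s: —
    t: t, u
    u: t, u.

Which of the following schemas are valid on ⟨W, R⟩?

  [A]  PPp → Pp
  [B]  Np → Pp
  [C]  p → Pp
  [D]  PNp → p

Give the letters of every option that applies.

A, D

R is not reflexive: not s R s.
R is symmetric: every R-edge is matched by its reverse.
R is transitive: R is closed under composition.
R is not serial: s has no R-successor.
(A) the dual of axiom 4: valid iff R is transitive. R is transitive — valid.
(B) Np → Pp (axiom D) characterises the serial frames. R is not serial — not valid.
(C) p → Pp (the dual of axiom T) characterises the reflexive frames. R is not reflexive — not valid.
(D) PNp → p (the dual of axiom B) characterises the symmetric frames. R is symmetric — valid.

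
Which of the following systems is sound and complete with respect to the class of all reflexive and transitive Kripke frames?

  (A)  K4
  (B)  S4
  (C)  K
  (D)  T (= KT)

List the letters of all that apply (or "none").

(A) K4 is determined by the class of transitive frames.
(B) S4 is determined by exactly this class.
(C) K is determined by the class of arbitrary frames.
(D) T (= KT) is determined by the class of reflexive frames.

B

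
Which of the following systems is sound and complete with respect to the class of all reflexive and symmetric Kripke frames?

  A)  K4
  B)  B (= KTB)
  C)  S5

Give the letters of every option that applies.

(A) K4 is determined by the class of transitive frames.
(B) B (= KTB) is determined by exactly this class.
(C) S5 is determined by the class of reflexive, symmetric, and transitive frames.

B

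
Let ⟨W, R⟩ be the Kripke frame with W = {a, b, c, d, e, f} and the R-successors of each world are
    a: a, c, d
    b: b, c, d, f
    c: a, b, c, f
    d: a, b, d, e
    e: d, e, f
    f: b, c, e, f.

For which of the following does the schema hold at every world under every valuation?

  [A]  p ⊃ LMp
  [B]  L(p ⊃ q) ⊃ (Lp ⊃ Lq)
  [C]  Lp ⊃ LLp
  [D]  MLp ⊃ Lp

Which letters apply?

R is symmetric: every R-edge is matched by its reverse.
R is not transitive: a R c and c R b but not a R b.
R is not euclidean: a R c and a R d but not c R d.
(A) p ⊃ LMp is axiom B, which corresponds to symmetry. R is symmetric — valid.
(B) L(p ⊃ q) ⊃ (Lp ⊃ Lq) is the K axiom; it holds on all frames — valid.
(C) axiom 4: valid iff R is transitive. R is not transitive — not valid.
(D) MLp ⊃ Lp is the dual of axiom 5; it is valid on a frame exactly when R is euclidean. R is not euclidean, so not valid.

A, B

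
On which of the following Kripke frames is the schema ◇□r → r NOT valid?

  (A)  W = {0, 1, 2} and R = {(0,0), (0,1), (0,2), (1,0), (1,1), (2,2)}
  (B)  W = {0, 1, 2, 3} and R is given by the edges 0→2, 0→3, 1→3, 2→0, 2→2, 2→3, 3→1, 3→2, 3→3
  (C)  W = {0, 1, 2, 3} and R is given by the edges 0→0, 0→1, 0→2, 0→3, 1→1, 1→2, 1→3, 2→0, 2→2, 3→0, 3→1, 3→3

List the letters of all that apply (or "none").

The schema ◇□r → r is the dual of axiom B; it is valid on a frame iff R is symmetric.
(A) R is not symmetric (0 R 2 but not 2 R 0), so the schema fails here.
(B) R is not symmetric (0 R 3 but not 3 R 0), so the schema fails here.
(C) R is not symmetric (0 R 1 but not 1 R 0), so the schema fails here.

A, B, C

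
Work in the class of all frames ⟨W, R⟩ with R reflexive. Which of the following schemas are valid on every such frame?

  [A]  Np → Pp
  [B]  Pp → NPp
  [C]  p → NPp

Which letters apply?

A

A reflexive relation is serial.
(A) Np → Pp is axiom D; it is valid on a frame exactly when R is serial. Every such R is serial, so valid.
(B) Pp → NPp is axiom 5, which corresponds to the euclidean property. Such an R need not be euclidean — not valid.
(C) axiom B: valid iff R is symmetric. Such an R need not be symmetric — not valid.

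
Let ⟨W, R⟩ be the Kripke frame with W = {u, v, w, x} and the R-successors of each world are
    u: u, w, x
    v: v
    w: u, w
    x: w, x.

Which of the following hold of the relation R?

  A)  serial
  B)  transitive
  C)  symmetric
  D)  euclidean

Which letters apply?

A

(A) serial: every world has an R-successor.
(B) not transitive: w R u and u R x but not w R x.
(C) not symmetric: u R x but not x R u.
(D) not euclidean: u R w and u R x but not w R x.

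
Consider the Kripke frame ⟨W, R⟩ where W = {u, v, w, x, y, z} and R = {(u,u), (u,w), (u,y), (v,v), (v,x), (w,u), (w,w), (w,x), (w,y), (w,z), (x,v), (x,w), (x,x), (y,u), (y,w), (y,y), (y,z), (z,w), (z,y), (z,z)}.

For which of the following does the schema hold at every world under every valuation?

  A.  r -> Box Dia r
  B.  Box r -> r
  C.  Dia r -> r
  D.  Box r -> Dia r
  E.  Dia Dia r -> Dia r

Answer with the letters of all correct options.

A, B, D

R is reflexive: each world relates to itself.
R is symmetric: every R-edge is matched by its reverse.
R is not transitive: u R w and w R x but not u R x.
R is serial: every world has an R-successor.
R is not a subset of the identity: u R w with u ≠ w.
(A) axiom B: valid iff R is symmetric. R is symmetric — valid.
(B) axiom T: valid iff R is reflexive. R is reflexive — valid.
(C) Dia r -> r (the converse of T) corresponds to R being a subset of the identity. Here R ⊄ identity, so not valid.
(D) Box r -> Dia r (axiom D) characterises the serial frames. R is serial — valid.
(E) Dia Dia r -> Dia r (the dual of axiom 4) characterises the transitive frames. R is not transitive — not valid.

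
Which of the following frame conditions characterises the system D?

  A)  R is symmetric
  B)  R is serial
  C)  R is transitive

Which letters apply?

(A) this class determines KB, not D.
(B) D is sound and complete for exactly this class.
(C) this class determines K4, not D.

B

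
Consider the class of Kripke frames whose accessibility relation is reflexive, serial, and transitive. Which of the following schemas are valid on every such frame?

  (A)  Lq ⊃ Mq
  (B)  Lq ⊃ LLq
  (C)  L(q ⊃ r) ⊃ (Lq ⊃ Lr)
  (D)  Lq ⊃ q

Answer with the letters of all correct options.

A, B, C, D

(A) Lq ⊃ Mq (axiom D) characterises the serial frames. Every such R is serial — valid.
(B) axiom 4: valid iff R is transitive. Every such R is transitive — valid.
(C) L(q ⊃ r) ⊃ (Lq ⊃ Lr) is the K axiom; it holds on all frames — valid.
(D) Lq ⊃ q (axiom T) characterises the reflexive frames. Every such R is reflexive — valid.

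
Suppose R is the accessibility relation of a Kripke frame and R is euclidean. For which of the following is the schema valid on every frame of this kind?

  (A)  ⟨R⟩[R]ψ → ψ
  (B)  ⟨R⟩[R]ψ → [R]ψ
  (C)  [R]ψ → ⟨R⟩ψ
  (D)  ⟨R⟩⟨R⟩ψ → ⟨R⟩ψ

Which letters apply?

(A) the dual of axiom B: valid iff R is symmetric. Such an R need not be symmetric — not valid.
(B) ⟨R⟩[R]ψ → [R]ψ is the dual of axiom 5; it is valid on a frame exactly when R is euclidean. Every such R is euclidean, so valid.
(C) axiom D: valid iff R is serial. Such an R need not be serial — not valid.
(D) the dual of axiom 4: valid iff R is transitive. Such an R need not be transitive — not valid.

B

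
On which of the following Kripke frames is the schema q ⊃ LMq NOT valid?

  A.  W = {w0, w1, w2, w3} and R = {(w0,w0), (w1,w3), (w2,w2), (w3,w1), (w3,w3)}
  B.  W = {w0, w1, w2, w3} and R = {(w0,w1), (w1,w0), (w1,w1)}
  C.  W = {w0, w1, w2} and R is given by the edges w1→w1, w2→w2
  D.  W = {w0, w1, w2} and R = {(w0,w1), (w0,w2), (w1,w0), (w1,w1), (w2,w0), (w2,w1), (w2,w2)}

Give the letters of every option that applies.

D

The schema q ⊃ LMq is axiom B; it is valid on a frame iff R is symmetric.
(A) R is symmetric (every R-edge is matched by its reverse), so the schema is valid here.
(B) R is symmetric (every R-edge is matched by its reverse), so the schema is valid here.
(C) R is symmetric (every R-edge is matched by its reverse), so the schema is valid here.
(D) R is not symmetric (w2 R w1 but not w1 R w2), so the schema fails here.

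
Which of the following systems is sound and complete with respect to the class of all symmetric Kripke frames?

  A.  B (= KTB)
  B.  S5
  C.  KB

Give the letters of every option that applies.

C

(A) B (= KTB) is determined by the class of reflexive and symmetric frames.
(B) S5 is determined by the class of reflexive, symmetric, and transitive frames.
(C) KB is determined by exactly this class.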